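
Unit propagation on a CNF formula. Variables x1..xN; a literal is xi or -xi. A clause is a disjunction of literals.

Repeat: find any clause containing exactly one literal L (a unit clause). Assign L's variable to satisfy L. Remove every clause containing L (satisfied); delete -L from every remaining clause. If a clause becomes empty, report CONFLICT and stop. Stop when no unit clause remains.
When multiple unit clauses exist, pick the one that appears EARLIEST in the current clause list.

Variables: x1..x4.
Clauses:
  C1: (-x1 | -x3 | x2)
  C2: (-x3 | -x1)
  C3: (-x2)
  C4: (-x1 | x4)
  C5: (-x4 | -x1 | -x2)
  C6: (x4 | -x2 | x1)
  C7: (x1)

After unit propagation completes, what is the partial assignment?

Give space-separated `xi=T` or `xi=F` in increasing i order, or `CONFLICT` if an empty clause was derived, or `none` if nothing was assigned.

unit clause [-2] forces x2=F; simplify:
  drop 2 from [-1, -3, 2] -> [-1, -3]
  satisfied 3 clause(s); 4 remain; assigned so far: [2]
unit clause [1] forces x1=T; simplify:
  drop -1 from [-1, -3] -> [-3]
  drop -1 from [-3, -1] -> [-3]
  drop -1 from [-1, 4] -> [4]
  satisfied 1 clause(s); 3 remain; assigned so far: [1, 2]
unit clause [-3] forces x3=F; simplify:
  satisfied 2 clause(s); 1 remain; assigned so far: [1, 2, 3]
unit clause [4] forces x4=T; simplify:
  satisfied 1 clause(s); 0 remain; assigned so far: [1, 2, 3, 4]

Answer: x1=T x2=F x3=F x4=T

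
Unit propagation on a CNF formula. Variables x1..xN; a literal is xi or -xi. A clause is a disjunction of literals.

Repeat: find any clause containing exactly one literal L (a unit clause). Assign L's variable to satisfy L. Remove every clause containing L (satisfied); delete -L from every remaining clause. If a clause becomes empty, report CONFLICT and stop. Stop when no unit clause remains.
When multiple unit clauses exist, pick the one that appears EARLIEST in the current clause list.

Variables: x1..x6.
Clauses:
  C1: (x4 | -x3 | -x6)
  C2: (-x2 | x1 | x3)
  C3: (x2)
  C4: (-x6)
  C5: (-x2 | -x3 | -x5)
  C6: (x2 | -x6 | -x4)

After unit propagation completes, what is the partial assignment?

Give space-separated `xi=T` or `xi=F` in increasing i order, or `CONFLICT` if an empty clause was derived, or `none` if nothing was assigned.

unit clause [2] forces x2=T; simplify:
  drop -2 from [-2, 1, 3] -> [1, 3]
  drop -2 from [-2, -3, -5] -> [-3, -5]
  satisfied 2 clause(s); 4 remain; assigned so far: [2]
unit clause [-6] forces x6=F; simplify:
  satisfied 2 clause(s); 2 remain; assigned so far: [2, 6]

Answer: x2=T x6=F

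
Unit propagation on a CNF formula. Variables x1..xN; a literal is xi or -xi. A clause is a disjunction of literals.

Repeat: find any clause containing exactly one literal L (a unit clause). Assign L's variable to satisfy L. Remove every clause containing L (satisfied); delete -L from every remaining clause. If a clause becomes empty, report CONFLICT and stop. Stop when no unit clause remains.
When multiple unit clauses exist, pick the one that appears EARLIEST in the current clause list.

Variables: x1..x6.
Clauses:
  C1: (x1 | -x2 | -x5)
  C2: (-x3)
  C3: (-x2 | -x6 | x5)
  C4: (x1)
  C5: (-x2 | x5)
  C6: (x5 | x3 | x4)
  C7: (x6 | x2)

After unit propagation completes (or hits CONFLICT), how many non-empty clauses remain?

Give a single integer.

Answer: 4

Derivation:
unit clause [-3] forces x3=F; simplify:
  drop 3 from [5, 3, 4] -> [5, 4]
  satisfied 1 clause(s); 6 remain; assigned so far: [3]
unit clause [1] forces x1=T; simplify:
  satisfied 2 clause(s); 4 remain; assigned so far: [1, 3]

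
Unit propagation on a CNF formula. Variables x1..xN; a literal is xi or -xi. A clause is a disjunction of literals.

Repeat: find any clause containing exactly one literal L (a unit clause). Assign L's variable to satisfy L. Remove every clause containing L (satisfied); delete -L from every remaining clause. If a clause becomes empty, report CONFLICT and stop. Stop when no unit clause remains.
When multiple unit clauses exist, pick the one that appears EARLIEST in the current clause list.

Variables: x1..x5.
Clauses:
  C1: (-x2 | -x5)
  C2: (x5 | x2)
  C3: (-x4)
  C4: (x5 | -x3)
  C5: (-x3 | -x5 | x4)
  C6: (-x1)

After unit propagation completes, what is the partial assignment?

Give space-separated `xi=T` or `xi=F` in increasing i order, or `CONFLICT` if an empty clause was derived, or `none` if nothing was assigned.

unit clause [-4] forces x4=F; simplify:
  drop 4 from [-3, -5, 4] -> [-3, -5]
  satisfied 1 clause(s); 5 remain; assigned so far: [4]
unit clause [-1] forces x1=F; simplify:
  satisfied 1 clause(s); 4 remain; assigned so far: [1, 4]

Answer: x1=F x4=F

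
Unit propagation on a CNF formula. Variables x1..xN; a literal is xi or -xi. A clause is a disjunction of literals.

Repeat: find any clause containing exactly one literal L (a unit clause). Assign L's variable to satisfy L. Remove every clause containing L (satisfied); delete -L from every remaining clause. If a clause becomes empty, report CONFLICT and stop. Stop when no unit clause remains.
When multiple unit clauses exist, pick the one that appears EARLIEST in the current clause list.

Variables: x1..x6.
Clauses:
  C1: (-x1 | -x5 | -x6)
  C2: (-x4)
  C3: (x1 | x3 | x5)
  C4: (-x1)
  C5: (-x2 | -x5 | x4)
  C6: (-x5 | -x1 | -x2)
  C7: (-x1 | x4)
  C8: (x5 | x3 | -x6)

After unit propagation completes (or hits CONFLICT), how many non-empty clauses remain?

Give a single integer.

Answer: 3

Derivation:
unit clause [-4] forces x4=F; simplify:
  drop 4 from [-2, -5, 4] -> [-2, -5]
  drop 4 from [-1, 4] -> [-1]
  satisfied 1 clause(s); 7 remain; assigned so far: [4]
unit clause [-1] forces x1=F; simplify:
  drop 1 from [1, 3, 5] -> [3, 5]
  satisfied 4 clause(s); 3 remain; assigned so far: [1, 4]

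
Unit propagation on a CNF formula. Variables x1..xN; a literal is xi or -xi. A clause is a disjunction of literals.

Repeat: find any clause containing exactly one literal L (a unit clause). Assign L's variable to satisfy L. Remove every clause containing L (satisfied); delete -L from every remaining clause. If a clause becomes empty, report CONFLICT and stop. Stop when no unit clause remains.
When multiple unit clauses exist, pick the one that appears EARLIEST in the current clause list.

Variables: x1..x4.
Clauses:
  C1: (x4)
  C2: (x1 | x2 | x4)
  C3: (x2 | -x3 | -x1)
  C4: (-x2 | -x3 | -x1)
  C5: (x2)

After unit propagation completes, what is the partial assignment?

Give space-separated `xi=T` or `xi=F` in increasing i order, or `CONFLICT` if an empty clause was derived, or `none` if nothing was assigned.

Answer: x2=T x4=T

Derivation:
unit clause [4] forces x4=T; simplify:
  satisfied 2 clause(s); 3 remain; assigned so far: [4]
unit clause [2] forces x2=T; simplify:
  drop -2 from [-2, -3, -1] -> [-3, -1]
  satisfied 2 clause(s); 1 remain; assigned so far: [2, 4]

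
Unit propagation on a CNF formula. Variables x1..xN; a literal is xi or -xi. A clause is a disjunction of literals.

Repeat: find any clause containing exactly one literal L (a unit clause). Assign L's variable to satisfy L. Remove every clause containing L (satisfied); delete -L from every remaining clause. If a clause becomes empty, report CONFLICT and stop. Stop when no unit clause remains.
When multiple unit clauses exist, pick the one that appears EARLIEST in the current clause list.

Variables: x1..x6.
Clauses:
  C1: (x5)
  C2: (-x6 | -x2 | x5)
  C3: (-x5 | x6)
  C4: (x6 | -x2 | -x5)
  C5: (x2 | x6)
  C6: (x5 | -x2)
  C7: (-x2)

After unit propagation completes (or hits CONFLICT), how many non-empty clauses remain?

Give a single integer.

unit clause [5] forces x5=T; simplify:
  drop -5 from [-5, 6] -> [6]
  drop -5 from [6, -2, -5] -> [6, -2]
  satisfied 3 clause(s); 4 remain; assigned so far: [5]
unit clause [6] forces x6=T; simplify:
  satisfied 3 clause(s); 1 remain; assigned so far: [5, 6]
unit clause [-2] forces x2=F; simplify:
  satisfied 1 clause(s); 0 remain; assigned so far: [2, 5, 6]

Answer: 0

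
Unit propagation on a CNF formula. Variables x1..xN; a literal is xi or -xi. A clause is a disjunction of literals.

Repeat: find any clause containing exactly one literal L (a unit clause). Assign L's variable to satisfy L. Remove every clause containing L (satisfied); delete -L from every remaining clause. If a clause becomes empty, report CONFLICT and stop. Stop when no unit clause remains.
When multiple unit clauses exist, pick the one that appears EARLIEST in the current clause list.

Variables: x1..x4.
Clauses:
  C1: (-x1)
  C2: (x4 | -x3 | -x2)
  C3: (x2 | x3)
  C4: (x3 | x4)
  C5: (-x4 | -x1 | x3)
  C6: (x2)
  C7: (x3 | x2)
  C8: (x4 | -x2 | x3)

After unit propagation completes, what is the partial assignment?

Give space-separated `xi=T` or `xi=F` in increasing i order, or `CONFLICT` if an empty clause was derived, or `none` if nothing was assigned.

Answer: x1=F x2=T

Derivation:
unit clause [-1] forces x1=F; simplify:
  satisfied 2 clause(s); 6 remain; assigned so far: [1]
unit clause [2] forces x2=T; simplify:
  drop -2 from [4, -3, -2] -> [4, -3]
  drop -2 from [4, -2, 3] -> [4, 3]
  satisfied 3 clause(s); 3 remain; assigned so far: [1, 2]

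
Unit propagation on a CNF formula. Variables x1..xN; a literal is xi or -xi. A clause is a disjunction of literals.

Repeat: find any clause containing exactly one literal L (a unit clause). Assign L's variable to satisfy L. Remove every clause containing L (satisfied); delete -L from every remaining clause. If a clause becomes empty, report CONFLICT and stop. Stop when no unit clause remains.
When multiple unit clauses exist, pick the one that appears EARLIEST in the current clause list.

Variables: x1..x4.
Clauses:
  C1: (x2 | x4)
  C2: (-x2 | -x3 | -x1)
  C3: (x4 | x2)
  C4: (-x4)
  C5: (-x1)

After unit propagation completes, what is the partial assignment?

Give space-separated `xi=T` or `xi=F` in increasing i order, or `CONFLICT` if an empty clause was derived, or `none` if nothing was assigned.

Answer: x1=F x2=T x4=F

Derivation:
unit clause [-4] forces x4=F; simplify:
  drop 4 from [2, 4] -> [2]
  drop 4 from [4, 2] -> [2]
  satisfied 1 clause(s); 4 remain; assigned so far: [4]
unit clause [2] forces x2=T; simplify:
  drop -2 from [-2, -3, -1] -> [-3, -1]
  satisfied 2 clause(s); 2 remain; assigned so far: [2, 4]
unit clause [-1] forces x1=F; simplify:
  satisfied 2 clause(s); 0 remain; assigned so far: [1, 2, 4]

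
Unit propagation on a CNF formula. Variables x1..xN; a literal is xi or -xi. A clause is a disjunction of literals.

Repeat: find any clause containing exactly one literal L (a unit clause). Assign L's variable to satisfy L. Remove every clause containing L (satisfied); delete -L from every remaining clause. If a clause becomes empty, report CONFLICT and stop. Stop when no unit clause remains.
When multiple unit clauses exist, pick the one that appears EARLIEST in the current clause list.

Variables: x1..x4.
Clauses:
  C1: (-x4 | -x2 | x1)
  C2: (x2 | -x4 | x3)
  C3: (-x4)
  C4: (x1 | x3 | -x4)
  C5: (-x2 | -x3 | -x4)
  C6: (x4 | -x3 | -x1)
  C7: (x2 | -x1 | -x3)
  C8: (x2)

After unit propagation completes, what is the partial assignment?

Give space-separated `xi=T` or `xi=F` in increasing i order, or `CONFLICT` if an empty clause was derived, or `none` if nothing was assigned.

Answer: x2=T x4=F

Derivation:
unit clause [-4] forces x4=F; simplify:
  drop 4 from [4, -3, -1] -> [-3, -1]
  satisfied 5 clause(s); 3 remain; assigned so far: [4]
unit clause [2] forces x2=T; simplify:
  satisfied 2 clause(s); 1 remain; assigned so far: [2, 4]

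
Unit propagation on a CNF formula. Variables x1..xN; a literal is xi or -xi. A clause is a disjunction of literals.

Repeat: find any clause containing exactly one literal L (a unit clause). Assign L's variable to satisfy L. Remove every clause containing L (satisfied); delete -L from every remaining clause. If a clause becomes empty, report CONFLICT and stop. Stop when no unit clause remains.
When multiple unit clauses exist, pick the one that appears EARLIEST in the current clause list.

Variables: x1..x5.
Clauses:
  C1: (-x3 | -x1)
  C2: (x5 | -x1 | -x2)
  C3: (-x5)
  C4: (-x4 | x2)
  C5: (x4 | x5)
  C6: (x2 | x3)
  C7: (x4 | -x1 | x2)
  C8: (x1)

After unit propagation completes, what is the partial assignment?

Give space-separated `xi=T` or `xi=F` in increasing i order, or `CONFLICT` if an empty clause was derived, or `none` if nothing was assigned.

unit clause [-5] forces x5=F; simplify:
  drop 5 from [5, -1, -2] -> [-1, -2]
  drop 5 from [4, 5] -> [4]
  satisfied 1 clause(s); 7 remain; assigned so far: [5]
unit clause [4] forces x4=T; simplify:
  drop -4 from [-4, 2] -> [2]
  satisfied 2 clause(s); 5 remain; assigned so far: [4, 5]
unit clause [2] forces x2=T; simplify:
  drop -2 from [-1, -2] -> [-1]
  satisfied 2 clause(s); 3 remain; assigned so far: [2, 4, 5]
unit clause [-1] forces x1=F; simplify:
  drop 1 from [1] -> [] (empty!)
  satisfied 2 clause(s); 1 remain; assigned so far: [1, 2, 4, 5]
CONFLICT (empty clause)

Answer: CONFLICT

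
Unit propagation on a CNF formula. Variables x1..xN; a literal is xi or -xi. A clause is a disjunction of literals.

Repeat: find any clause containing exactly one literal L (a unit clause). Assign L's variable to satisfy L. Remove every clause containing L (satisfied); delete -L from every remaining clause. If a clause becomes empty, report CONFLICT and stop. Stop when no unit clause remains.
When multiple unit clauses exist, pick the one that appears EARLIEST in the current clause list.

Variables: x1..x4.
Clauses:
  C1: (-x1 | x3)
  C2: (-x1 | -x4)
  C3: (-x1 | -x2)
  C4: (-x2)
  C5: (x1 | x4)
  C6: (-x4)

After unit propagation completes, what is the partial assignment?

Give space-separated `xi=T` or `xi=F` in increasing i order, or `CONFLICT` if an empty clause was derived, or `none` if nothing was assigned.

unit clause [-2] forces x2=F; simplify:
  satisfied 2 clause(s); 4 remain; assigned so far: [2]
unit clause [-4] forces x4=F; simplify:
  drop 4 from [1, 4] -> [1]
  satisfied 2 clause(s); 2 remain; assigned so far: [2, 4]
unit clause [1] forces x1=T; simplify:
  drop -1 from [-1, 3] -> [3]
  satisfied 1 clause(s); 1 remain; assigned so far: [1, 2, 4]
unit clause [3] forces x3=T; simplify:
  satisfied 1 clause(s); 0 remain; assigned so far: [1, 2, 3, 4]

Answer: x1=T x2=F x3=T x4=F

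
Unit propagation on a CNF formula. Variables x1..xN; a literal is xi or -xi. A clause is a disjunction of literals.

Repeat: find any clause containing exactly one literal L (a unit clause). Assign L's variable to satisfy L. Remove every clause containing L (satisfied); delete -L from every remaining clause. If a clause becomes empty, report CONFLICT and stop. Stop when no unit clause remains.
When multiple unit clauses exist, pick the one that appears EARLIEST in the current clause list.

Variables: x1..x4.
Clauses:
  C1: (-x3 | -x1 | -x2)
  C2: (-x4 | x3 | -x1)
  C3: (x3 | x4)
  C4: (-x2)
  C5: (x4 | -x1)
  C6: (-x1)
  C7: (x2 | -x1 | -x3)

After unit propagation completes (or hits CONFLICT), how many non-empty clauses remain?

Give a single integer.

unit clause [-2] forces x2=F; simplify:
  drop 2 from [2, -1, -3] -> [-1, -3]
  satisfied 2 clause(s); 5 remain; assigned so far: [2]
unit clause [-1] forces x1=F; simplify:
  satisfied 4 clause(s); 1 remain; assigned so far: [1, 2]

Answer: 1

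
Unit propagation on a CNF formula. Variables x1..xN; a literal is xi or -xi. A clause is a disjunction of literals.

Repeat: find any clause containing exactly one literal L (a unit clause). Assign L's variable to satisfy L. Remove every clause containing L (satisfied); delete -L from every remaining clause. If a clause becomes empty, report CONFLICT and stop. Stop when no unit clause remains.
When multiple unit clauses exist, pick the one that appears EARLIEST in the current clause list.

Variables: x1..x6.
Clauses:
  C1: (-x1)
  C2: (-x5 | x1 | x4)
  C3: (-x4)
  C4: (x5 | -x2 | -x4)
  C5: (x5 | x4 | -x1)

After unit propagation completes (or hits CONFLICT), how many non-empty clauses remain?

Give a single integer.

Answer: 0

Derivation:
unit clause [-1] forces x1=F; simplify:
  drop 1 from [-5, 1, 4] -> [-5, 4]
  satisfied 2 clause(s); 3 remain; assigned so far: [1]
unit clause [-4] forces x4=F; simplify:
  drop 4 from [-5, 4] -> [-5]
  satisfied 2 clause(s); 1 remain; assigned so far: [1, 4]
unit clause [-5] forces x5=F; simplify:
  satisfied 1 clause(s); 0 remain; assigned so far: [1, 4, 5]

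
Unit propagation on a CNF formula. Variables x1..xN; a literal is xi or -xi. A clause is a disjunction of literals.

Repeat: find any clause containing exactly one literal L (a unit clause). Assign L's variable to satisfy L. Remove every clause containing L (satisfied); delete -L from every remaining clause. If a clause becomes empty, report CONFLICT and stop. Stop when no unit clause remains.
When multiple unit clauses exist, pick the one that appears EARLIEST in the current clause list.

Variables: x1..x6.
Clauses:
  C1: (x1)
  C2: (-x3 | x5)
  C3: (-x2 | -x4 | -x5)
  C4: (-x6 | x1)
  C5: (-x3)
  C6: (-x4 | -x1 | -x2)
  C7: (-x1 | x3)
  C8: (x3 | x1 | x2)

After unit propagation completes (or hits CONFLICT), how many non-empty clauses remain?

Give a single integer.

Answer: 2

Derivation:
unit clause [1] forces x1=T; simplify:
  drop -1 from [-4, -1, -2] -> [-4, -2]
  drop -1 from [-1, 3] -> [3]
  satisfied 3 clause(s); 5 remain; assigned so far: [1]
unit clause [-3] forces x3=F; simplify:
  drop 3 from [3] -> [] (empty!)
  satisfied 2 clause(s); 3 remain; assigned so far: [1, 3]
CONFLICT (empty clause)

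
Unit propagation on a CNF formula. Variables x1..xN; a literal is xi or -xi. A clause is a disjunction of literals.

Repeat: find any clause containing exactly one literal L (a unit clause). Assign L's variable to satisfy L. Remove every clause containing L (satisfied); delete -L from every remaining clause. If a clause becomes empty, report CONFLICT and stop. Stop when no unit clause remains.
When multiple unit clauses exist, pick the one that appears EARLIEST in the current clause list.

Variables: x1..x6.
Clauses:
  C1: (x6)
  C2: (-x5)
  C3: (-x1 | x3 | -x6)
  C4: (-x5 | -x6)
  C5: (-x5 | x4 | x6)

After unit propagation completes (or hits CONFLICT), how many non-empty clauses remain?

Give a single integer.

Answer: 1

Derivation:
unit clause [6] forces x6=T; simplify:
  drop -6 from [-1, 3, -6] -> [-1, 3]
  drop -6 from [-5, -6] -> [-5]
  satisfied 2 clause(s); 3 remain; assigned so far: [6]
unit clause [-5] forces x5=F; simplify:
  satisfied 2 clause(s); 1 remain; assigned so far: [5, 6]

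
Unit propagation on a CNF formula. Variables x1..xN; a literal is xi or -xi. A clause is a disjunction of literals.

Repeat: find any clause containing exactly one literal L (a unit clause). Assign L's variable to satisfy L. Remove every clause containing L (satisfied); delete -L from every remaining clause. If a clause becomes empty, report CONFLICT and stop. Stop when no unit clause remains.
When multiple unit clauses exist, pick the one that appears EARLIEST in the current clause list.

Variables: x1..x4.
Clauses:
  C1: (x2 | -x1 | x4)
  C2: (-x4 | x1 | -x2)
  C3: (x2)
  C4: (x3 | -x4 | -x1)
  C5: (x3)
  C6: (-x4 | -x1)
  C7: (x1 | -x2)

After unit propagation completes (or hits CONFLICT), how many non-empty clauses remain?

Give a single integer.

unit clause [2] forces x2=T; simplify:
  drop -2 from [-4, 1, -2] -> [-4, 1]
  drop -2 from [1, -2] -> [1]
  satisfied 2 clause(s); 5 remain; assigned so far: [2]
unit clause [3] forces x3=T; simplify:
  satisfied 2 clause(s); 3 remain; assigned so far: [2, 3]
unit clause [1] forces x1=T; simplify:
  drop -1 from [-4, -1] -> [-4]
  satisfied 2 clause(s); 1 remain; assigned so far: [1, 2, 3]
unit clause [-4] forces x4=F; simplify:
  satisfied 1 clause(s); 0 remain; assigned so far: [1, 2, 3, 4]

Answer: 0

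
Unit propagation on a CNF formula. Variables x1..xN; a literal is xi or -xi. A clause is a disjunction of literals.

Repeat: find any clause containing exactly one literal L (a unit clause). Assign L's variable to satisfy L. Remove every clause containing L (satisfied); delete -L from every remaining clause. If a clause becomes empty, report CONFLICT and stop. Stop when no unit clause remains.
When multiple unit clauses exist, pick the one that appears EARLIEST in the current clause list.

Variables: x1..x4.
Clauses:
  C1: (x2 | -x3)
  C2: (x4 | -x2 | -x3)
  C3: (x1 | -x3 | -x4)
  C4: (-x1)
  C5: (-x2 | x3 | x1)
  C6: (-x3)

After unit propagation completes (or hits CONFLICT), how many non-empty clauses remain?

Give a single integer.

unit clause [-1] forces x1=F; simplify:
  drop 1 from [1, -3, -4] -> [-3, -4]
  drop 1 from [-2, 3, 1] -> [-2, 3]
  satisfied 1 clause(s); 5 remain; assigned so far: [1]
unit clause [-3] forces x3=F; simplify:
  drop 3 from [-2, 3] -> [-2]
  satisfied 4 clause(s); 1 remain; assigned so far: [1, 3]
unit clause [-2] forces x2=F; simplify:
  satisfied 1 clause(s); 0 remain; assigned so far: [1, 2, 3]

Answer: 0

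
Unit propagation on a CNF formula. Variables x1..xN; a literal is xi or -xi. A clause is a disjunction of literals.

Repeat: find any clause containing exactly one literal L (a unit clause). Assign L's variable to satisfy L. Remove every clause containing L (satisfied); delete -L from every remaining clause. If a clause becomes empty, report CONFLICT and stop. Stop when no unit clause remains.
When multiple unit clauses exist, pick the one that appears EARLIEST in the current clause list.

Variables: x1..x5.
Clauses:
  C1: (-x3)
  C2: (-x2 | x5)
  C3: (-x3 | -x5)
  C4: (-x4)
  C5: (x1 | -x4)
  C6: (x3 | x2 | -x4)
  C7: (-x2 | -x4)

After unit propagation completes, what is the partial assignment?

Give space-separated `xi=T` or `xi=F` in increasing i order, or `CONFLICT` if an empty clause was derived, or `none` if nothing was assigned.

Answer: x3=F x4=F

Derivation:
unit clause [-3] forces x3=F; simplify:
  drop 3 from [3, 2, -4] -> [2, -4]
  satisfied 2 clause(s); 5 remain; assigned so far: [3]
unit clause [-4] forces x4=F; simplify:
  satisfied 4 clause(s); 1 remain; assigned so far: [3, 4]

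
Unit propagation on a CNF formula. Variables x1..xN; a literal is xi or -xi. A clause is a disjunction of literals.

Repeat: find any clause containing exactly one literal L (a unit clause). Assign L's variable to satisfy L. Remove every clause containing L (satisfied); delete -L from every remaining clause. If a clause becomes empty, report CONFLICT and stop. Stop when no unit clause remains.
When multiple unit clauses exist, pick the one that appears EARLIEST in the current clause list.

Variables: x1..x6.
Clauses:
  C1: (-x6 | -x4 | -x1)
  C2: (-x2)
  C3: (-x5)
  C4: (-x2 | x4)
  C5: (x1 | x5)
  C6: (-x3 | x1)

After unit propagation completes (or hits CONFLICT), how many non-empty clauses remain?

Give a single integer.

Answer: 1

Derivation:
unit clause [-2] forces x2=F; simplify:
  satisfied 2 clause(s); 4 remain; assigned so far: [2]
unit clause [-5] forces x5=F; simplify:
  drop 5 from [1, 5] -> [1]
  satisfied 1 clause(s); 3 remain; assigned so far: [2, 5]
unit clause [1] forces x1=T; simplify:
  drop -1 from [-6, -4, -1] -> [-6, -4]
  satisfied 2 clause(s); 1 remain; assigned so far: [1, 2, 5]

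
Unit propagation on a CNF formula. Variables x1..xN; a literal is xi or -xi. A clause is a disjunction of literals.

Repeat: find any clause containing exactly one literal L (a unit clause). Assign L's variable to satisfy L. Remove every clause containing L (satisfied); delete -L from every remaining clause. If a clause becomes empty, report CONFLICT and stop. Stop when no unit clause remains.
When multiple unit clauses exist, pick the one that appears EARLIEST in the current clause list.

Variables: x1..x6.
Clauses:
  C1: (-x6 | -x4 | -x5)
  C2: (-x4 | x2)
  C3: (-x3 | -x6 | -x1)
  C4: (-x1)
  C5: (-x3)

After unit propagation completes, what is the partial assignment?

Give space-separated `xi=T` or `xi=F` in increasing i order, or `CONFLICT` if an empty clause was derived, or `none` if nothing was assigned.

Answer: x1=F x3=F

Derivation:
unit clause [-1] forces x1=F; simplify:
  satisfied 2 clause(s); 3 remain; assigned so far: [1]
unit clause [-3] forces x3=F; simplify:
  satisfied 1 clause(s); 2 remain; assigned so far: [1, 3]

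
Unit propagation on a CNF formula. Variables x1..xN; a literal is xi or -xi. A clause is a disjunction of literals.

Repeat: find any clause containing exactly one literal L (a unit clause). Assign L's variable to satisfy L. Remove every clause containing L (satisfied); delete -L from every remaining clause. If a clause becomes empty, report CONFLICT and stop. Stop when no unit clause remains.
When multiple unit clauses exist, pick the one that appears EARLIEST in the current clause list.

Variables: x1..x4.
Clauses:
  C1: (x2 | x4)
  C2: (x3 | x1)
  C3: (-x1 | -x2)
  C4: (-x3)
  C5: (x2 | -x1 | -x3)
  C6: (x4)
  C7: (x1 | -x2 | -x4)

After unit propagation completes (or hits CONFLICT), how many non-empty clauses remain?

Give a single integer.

Answer: 0

Derivation:
unit clause [-3] forces x3=F; simplify:
  drop 3 from [3, 1] -> [1]
  satisfied 2 clause(s); 5 remain; assigned so far: [3]
unit clause [1] forces x1=T; simplify:
  drop -1 from [-1, -2] -> [-2]
  satisfied 2 clause(s); 3 remain; assigned so far: [1, 3]
unit clause [-2] forces x2=F; simplify:
  drop 2 from [2, 4] -> [4]
  satisfied 1 clause(s); 2 remain; assigned so far: [1, 2, 3]
unit clause [4] forces x4=T; simplify:
  satisfied 2 clause(s); 0 remain; assigned so far: [1, 2, 3, 4]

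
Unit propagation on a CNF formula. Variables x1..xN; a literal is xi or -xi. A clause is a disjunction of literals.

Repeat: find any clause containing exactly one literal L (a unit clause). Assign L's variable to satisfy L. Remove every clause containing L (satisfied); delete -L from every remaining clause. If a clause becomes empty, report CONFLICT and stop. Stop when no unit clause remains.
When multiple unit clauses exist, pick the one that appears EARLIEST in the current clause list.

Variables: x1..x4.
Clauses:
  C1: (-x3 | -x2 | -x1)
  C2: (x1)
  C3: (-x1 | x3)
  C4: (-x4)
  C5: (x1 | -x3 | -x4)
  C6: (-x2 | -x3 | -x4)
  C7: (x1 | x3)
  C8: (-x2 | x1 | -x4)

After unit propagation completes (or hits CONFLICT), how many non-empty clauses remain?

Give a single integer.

unit clause [1] forces x1=T; simplify:
  drop -1 from [-3, -2, -1] -> [-3, -2]
  drop -1 from [-1, 3] -> [3]
  satisfied 4 clause(s); 4 remain; assigned so far: [1]
unit clause [3] forces x3=T; simplify:
  drop -3 from [-3, -2] -> [-2]
  drop -3 from [-2, -3, -4] -> [-2, -4]
  satisfied 1 clause(s); 3 remain; assigned so far: [1, 3]
unit clause [-2] forces x2=F; simplify:
  satisfied 2 clause(s); 1 remain; assigned so far: [1, 2, 3]
unit clause [-4] forces x4=F; simplify:
  satisfied 1 clause(s); 0 remain; assigned so far: [1, 2, 3, 4]

Answer: 0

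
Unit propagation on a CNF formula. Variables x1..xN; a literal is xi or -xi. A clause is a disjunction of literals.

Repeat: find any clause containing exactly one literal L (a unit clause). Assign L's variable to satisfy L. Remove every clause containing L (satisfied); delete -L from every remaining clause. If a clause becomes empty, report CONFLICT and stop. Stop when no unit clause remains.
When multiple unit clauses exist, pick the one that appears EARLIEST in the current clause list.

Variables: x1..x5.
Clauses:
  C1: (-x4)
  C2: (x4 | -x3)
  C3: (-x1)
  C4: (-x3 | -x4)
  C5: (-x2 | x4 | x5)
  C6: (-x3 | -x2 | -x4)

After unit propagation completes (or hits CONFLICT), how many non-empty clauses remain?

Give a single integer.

Answer: 1

Derivation:
unit clause [-4] forces x4=F; simplify:
  drop 4 from [4, -3] -> [-3]
  drop 4 from [-2, 4, 5] -> [-2, 5]
  satisfied 3 clause(s); 3 remain; assigned so far: [4]
unit clause [-3] forces x3=F; simplify:
  satisfied 1 clause(s); 2 remain; assigned so far: [3, 4]
unit clause [-1] forces x1=F; simplify:
  satisfied 1 clause(s); 1 remain; assigned so far: [1, 3, 4]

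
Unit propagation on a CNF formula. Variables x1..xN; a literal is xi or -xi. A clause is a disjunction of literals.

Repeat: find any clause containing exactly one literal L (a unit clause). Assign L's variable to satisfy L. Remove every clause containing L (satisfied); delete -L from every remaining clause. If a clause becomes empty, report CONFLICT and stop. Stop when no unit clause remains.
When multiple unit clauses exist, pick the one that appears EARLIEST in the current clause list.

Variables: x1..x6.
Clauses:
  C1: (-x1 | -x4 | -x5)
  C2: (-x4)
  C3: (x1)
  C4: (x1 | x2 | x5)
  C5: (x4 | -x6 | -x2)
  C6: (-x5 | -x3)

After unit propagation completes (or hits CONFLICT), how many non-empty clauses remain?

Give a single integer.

Answer: 2

Derivation:
unit clause [-4] forces x4=F; simplify:
  drop 4 from [4, -6, -2] -> [-6, -2]
  satisfied 2 clause(s); 4 remain; assigned so far: [4]
unit clause [1] forces x1=T; simplify:
  satisfied 2 clause(s); 2 remain; assigned so far: [1, 4]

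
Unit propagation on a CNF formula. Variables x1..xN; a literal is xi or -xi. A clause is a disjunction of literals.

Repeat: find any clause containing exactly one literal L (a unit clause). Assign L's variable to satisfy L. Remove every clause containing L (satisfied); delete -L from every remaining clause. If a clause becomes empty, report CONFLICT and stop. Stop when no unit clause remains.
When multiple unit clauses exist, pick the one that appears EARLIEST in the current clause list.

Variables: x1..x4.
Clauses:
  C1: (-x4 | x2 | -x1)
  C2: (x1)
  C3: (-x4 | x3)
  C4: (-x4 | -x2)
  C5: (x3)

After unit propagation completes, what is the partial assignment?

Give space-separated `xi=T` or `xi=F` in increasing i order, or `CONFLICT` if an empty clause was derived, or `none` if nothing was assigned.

unit clause [1] forces x1=T; simplify:
  drop -1 from [-4, 2, -1] -> [-4, 2]
  satisfied 1 clause(s); 4 remain; assigned so far: [1]
unit clause [3] forces x3=T; simplify:
  satisfied 2 clause(s); 2 remain; assigned so far: [1, 3]

Answer: x1=T x3=T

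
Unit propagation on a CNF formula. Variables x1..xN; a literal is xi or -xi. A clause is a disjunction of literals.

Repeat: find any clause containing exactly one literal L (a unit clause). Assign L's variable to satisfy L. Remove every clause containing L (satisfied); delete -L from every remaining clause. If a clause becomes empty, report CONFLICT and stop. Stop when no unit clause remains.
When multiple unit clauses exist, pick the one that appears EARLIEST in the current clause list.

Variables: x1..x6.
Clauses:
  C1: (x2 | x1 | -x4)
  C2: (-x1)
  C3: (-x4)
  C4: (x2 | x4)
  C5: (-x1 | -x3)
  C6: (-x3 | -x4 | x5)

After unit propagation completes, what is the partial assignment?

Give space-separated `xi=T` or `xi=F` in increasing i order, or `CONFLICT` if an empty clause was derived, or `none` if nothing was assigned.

unit clause [-1] forces x1=F; simplify:
  drop 1 from [2, 1, -4] -> [2, -4]
  satisfied 2 clause(s); 4 remain; assigned so far: [1]
unit clause [-4] forces x4=F; simplify:
  drop 4 from [2, 4] -> [2]
  satisfied 3 clause(s); 1 remain; assigned so far: [1, 4]
unit clause [2] forces x2=T; simplify:
  satisfied 1 clause(s); 0 remain; assigned so far: [1, 2, 4]

Answer: x1=F x2=T x4=F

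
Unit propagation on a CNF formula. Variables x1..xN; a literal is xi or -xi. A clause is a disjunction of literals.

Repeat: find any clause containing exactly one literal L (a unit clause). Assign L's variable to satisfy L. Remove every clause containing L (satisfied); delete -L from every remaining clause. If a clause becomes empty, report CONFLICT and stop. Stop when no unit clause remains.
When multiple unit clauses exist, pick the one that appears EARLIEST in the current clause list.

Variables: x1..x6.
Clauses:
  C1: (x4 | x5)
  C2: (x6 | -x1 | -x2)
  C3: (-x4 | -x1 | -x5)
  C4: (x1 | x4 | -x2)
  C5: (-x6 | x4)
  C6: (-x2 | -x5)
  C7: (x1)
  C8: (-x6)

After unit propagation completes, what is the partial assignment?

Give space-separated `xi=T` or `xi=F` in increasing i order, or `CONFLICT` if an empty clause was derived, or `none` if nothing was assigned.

Answer: x1=T x2=F x6=F

Derivation:
unit clause [1] forces x1=T; simplify:
  drop -1 from [6, -1, -2] -> [6, -2]
  drop -1 from [-4, -1, -5] -> [-4, -5]
  satisfied 2 clause(s); 6 remain; assigned so far: [1]
unit clause [-6] forces x6=F; simplify:
  drop 6 from [6, -2] -> [-2]
  satisfied 2 clause(s); 4 remain; assigned so far: [1, 6]
unit clause [-2] forces x2=F; simplify:
  satisfied 2 clause(s); 2 remain; assigned so far: [1, 2, 6]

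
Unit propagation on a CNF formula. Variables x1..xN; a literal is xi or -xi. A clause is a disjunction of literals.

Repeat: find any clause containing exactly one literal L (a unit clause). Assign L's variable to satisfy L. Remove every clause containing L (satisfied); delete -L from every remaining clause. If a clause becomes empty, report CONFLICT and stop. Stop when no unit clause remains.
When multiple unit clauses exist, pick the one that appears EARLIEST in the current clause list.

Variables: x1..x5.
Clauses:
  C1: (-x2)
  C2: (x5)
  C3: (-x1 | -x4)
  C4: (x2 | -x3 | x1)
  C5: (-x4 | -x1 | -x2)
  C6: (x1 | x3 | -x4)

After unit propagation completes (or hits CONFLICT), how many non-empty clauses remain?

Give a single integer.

unit clause [-2] forces x2=F; simplify:
  drop 2 from [2, -3, 1] -> [-3, 1]
  satisfied 2 clause(s); 4 remain; assigned so far: [2]
unit clause [5] forces x5=T; simplify:
  satisfied 1 clause(s); 3 remain; assigned so far: [2, 5]

Answer: 3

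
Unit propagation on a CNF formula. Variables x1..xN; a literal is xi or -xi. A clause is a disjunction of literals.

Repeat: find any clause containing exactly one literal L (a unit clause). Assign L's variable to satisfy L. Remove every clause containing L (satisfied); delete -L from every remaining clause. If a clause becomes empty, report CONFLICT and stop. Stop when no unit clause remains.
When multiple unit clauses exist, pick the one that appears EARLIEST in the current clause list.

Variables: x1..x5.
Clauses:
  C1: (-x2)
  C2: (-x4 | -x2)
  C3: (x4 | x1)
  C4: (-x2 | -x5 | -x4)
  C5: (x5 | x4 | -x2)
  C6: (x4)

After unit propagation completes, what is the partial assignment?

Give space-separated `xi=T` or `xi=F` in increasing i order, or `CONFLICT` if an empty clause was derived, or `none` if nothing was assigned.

Answer: x2=F x4=T

Derivation:
unit clause [-2] forces x2=F; simplify:
  satisfied 4 clause(s); 2 remain; assigned so far: [2]
unit clause [4] forces x4=T; simplify:
  satisfied 2 clause(s); 0 remain; assigned so far: [2, 4]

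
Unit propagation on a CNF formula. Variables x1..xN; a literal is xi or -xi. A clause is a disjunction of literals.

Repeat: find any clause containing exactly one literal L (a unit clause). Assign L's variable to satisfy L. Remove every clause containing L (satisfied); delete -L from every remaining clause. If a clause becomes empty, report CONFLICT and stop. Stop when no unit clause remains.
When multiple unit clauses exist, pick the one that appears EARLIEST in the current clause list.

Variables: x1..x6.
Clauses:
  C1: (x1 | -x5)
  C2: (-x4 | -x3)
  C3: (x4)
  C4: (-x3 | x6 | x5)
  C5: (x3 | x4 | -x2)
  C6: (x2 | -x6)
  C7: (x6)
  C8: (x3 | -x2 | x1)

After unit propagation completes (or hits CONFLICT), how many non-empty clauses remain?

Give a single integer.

Answer: 0

Derivation:
unit clause [4] forces x4=T; simplify:
  drop -4 from [-4, -3] -> [-3]
  satisfied 2 clause(s); 6 remain; assigned so far: [4]
unit clause [-3] forces x3=F; simplify:
  drop 3 from [3, -2, 1] -> [-2, 1]
  satisfied 2 clause(s); 4 remain; assigned so far: [3, 4]
unit clause [6] forces x6=T; simplify:
  drop -6 from [2, -6] -> [2]
  satisfied 1 clause(s); 3 remain; assigned so far: [3, 4, 6]
unit clause [2] forces x2=T; simplify:
  drop -2 from [-2, 1] -> [1]
  satisfied 1 clause(s); 2 remain; assigned so far: [2, 3, 4, 6]
unit clause [1] forces x1=T; simplify:
  satisfied 2 clause(s); 0 remain; assigned so far: [1, 2, 3, 4, 6]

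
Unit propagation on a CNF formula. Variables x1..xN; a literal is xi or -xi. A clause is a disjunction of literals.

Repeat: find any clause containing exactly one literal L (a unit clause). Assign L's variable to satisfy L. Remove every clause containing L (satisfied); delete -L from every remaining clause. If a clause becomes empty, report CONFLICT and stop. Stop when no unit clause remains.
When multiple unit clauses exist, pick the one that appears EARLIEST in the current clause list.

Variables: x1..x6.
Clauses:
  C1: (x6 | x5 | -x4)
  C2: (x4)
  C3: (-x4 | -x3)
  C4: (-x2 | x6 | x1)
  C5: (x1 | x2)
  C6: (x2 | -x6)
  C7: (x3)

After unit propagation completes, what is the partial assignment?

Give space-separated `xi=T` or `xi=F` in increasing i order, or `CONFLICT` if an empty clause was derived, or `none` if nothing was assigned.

unit clause [4] forces x4=T; simplify:
  drop -4 from [6, 5, -4] -> [6, 5]
  drop -4 from [-4, -3] -> [-3]
  satisfied 1 clause(s); 6 remain; assigned so far: [4]
unit clause [-3] forces x3=F; simplify:
  drop 3 from [3] -> [] (empty!)
  satisfied 1 clause(s); 5 remain; assigned so far: [3, 4]
CONFLICT (empty clause)

Answer: CONFLICT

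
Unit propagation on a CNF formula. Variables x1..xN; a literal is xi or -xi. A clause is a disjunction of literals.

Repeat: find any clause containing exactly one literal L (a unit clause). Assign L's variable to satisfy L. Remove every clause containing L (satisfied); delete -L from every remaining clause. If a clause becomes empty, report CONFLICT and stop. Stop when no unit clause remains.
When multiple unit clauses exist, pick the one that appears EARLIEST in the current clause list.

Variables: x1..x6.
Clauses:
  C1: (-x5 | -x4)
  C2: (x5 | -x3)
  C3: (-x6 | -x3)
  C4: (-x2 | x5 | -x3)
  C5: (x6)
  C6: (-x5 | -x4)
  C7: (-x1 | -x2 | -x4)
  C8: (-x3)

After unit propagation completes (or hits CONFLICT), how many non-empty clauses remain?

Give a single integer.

Answer: 3

Derivation:
unit clause [6] forces x6=T; simplify:
  drop -6 from [-6, -3] -> [-3]
  satisfied 1 clause(s); 7 remain; assigned so far: [6]
unit clause [-3] forces x3=F; simplify:
  satisfied 4 clause(s); 3 remain; assigned so far: [3, 6]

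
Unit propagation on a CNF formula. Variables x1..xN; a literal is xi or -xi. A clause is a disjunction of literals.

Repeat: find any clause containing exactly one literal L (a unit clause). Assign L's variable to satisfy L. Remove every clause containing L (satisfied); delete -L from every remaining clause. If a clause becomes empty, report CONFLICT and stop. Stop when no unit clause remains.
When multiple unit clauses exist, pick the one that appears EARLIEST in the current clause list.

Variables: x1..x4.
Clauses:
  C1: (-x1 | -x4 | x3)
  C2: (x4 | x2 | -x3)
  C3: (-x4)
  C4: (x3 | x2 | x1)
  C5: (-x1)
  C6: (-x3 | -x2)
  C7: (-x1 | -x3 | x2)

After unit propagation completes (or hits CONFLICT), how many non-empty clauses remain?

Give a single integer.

unit clause [-4] forces x4=F; simplify:
  drop 4 from [4, 2, -3] -> [2, -3]
  satisfied 2 clause(s); 5 remain; assigned so far: [4]
unit clause [-1] forces x1=F; simplify:
  drop 1 from [3, 2, 1] -> [3, 2]
  satisfied 2 clause(s); 3 remain; assigned so far: [1, 4]

Answer: 3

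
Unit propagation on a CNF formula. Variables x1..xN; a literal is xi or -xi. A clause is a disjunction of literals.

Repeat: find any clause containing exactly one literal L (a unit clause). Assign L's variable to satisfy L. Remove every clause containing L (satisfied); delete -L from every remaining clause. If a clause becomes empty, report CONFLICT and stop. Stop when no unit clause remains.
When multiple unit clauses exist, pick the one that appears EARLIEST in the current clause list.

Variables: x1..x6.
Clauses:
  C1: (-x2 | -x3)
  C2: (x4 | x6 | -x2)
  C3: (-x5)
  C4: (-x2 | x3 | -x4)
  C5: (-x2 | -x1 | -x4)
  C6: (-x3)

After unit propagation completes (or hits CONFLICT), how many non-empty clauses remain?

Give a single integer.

unit clause [-5] forces x5=F; simplify:
  satisfied 1 clause(s); 5 remain; assigned so far: [5]
unit clause [-3] forces x3=F; simplify:
  drop 3 from [-2, 3, -4] -> [-2, -4]
  satisfied 2 clause(s); 3 remain; assigned so far: [3, 5]

Answer: 3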